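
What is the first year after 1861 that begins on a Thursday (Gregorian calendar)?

Jan 1 advances by 2 weekdays after a leap year and by 1 after a common year.
1861: Jan 1 is Tuesday.
1862: Wednesday
1863: Thursday
1863 begins on a Thursday

1863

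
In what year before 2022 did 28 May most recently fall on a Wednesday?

From one year to the next, a fixed date's weekday advances by 1, or by 2 when a Feb 29 lies between the two dates.
2022: May 28 is Saturday.
2021: Friday (−1)
2020: Thursday (−1)
2019: Tuesday (−2)
2018: Monday (−1)
2017: Sunday (−1)
2016: Saturday (−1)
2015: Thursday (−2)
2014: Wednesday (−1)
28 May falls on a Wednesday in 2014.

2014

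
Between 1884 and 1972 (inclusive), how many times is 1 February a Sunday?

Track 1 February's weekday year by year (advancing +1, or +2 across a Feb 29):
  1884: Fri  1885: Sun (+2) ✓  1886: Mon (+1)  1887: Tue (+1)  1888: Wed (+1)
  1889: Fri (+2)  1890: Sat (+1)  1891: Sun (+1) ✓  1892: Mon (+1)  1893: Wed (+2)
  1894: Thu (+1)  1895: Fri (+1)  1896: Sat (+1)  1897: Mon (+2)  … (61 more years) …
  1959: Sun (+1) ✓  1960: Mon (+1)  1961: Wed (+2)  1962: Thu (+1)  1963: Fri (+1)
  1964: Sat (+1)  1965: Mon (+2)  1966: Tue (+1)  1967: Wed (+1)  1968: Thu (+1)
  1969: Sat (+2)  1970: Sun (+1) ✓  1971: Mon (+1)  1972: Tue (+1)
Sunday years: 1885, 1891, 1903, 1914, 1920, 1925, 1931, 1942, 1948, 1953, 1959, 1970 — 12 in total.

12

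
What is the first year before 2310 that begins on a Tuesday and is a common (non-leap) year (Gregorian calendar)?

Jan 1 advances by 2 weekdays after a leap year and by 1 after a common year.
2310: Jan 1 is Saturday.
2309: Friday
2308: Wednesday (leap)
2307: Tuesday
2307 begins on a Tuesday and is a common year.

2307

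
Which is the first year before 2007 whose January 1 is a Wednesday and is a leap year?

Jan 1 advances by 2 weekdays after a leap year and by 1 after a common year.
2007: Jan 1 is Monday.
2006: Sunday
2005: Saturday
2004: Thursday (leap)
2003: Wednesday
2002: Tuesday
2001: Monday
2000: Saturday (leap)
1999: Friday
1998: Thursday
1997: Wednesday
1996: Monday (leap)
1995: Sunday
1994: Saturday
1993: Friday
1992: Wednesday (leap)
1992 begins on a Wednesday and is a leap year.

1992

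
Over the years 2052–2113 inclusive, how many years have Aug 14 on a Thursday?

10

Track Aug 14's weekday year by year (advancing +1, or +2 across a Feb 29):
  2052: Wed  2053: Thu (+1) ✓  2054: Fri (+1)  2055: Sat (+1)  2056: Mon (+2)
  2057: Tue (+1)  2058: Wed (+1)  2059: Thu (+1) ✓  2060: Sat (+2)  2061: Sun (+1)
  2062: Mon (+1)  2063: Tue (+1)  2064: Thu (+2) ✓  2065: Fri (+1)  … (34 more years) …
  2100: Sat (+1)  2101: Sun (+1)  2102: Mon (+1)  2103: Tue (+1)  2104: Thu (+2) ✓
  2105: Fri (+1)  2106: Sat (+1)  2107: Sun (+1)  2108: Tue (+2)  2109: Wed (+1)
  2110: Thu (+1) ✓  2111: Fri (+1)  2112: Sun (+2)  2113: Mon (+1)
Thursday years: 2053, 2059, 2064, 2070, 2081, 2087, 2092, 2098, 2104, 2110 — 10 in total.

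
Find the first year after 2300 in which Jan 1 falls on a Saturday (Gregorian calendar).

Jan 1 advances by 2 weekdays after a leap year and by 1 after a common year.
2300: Jan 1 is Monday.
2301: Tuesday
2302: Wednesday
2303: Thursday
2304: Friday (leap)
2305: Sunday
2306: Monday
2307: Tuesday
2308: Wednesday (leap)
2309: Friday
2310: Saturday
2310 begins on a Saturday

2310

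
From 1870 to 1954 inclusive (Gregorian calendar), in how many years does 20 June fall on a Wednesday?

Track 20 June's weekday year by year (advancing +1, or +2 across a Feb 29):
  1870: Mon  1871: Tue (+1)  1872: Thu (+2)  1873: Fri (+1)  1874: Sat (+1)
  1875: Sun (+1)  1876: Tue (+2)  1877: Wed (+1) ✓  1878: Thu (+1)  1879: Fri (+1)
  1880: Sun (+2)  1881: Mon (+1)  1882: Tue (+1)  1883: Wed (+1) ✓  … (57 more years) …
  1941: Fri (+1)  1942: Sat (+1)  1943: Sun (+1)  1944: Tue (+2)  1945: Wed (+1) ✓
  1946: Thu (+1)  1947: Fri (+1)  1948: Sun (+2)  1949: Mon (+1)  1950: Tue (+1)
  1951: Wed (+1) ✓  1952: Fri (+2)  1953: Sat (+1)  1954: Sun (+1)
Wednesday years: 1877, 1883, 1888, 1894, 1900, 1906, 1917, 1923, 1928, 1934, 1945, 1951 — 12 in total.

12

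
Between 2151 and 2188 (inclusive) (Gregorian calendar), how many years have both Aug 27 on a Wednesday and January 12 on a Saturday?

2

Check each year's weekday for Aug 27 and January 12:
  2151: Fri/Tue  2152: Sun/Wed  2153: Mon/Fri  2154: Tue/Sat  2155: Wed/Sun  2156: Fri/Mon  2157: Sat/Wed  2158: Sun/Thu  2159: Mon/Fri  2160: Wed/Sat ✓  2161: Thu/Mon  2162: Fri/Tue  2163: Sat/Wed  2164: Mon/Thu  …(10 more)…  2175: Sun/Thu  2176: Tue/Fri  2177: Wed/Sun  2178: Thu/Mon  2179: Fri/Tue  2180: Sun/Wed  2181: Mon/Fri  2182: Tue/Sat  2183: Wed/Sun  2184: Fri/Mon  2185: Sat/Wed  2186: Sun/Thu  2187: Mon/Fri  2188: Wed/Sat ✓
Both conditions hold in: 2160, 2188 — 2.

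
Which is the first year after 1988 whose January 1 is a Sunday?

1989

Jan 1 advances by 2 weekdays after a leap year and by 1 after a common year.
1988: Jan 1 is Friday (leap).
1989: Sunday
1989 begins on a Sunday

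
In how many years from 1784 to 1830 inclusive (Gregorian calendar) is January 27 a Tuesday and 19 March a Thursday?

6

Check each year's weekday for January 27 and 19 March:
  1784: Tue/Fri  1785: Thu/Sat  1786: Fri/Sun  1787: Sat/Mon  1788: Sun/Wed  1789: Tue/Thu ✓  1790: Wed/Fri  1791: Thu/Sat  1792: Fri/Mon  1793: Sun/Tue  1794: Mon/Wed  1795: Tue/Thu ✓  1796: Wed/Sat  1797: Fri/Sun  …(19 more)…  1817: Mon/Wed  1818: Tue/Thu ✓  1819: Wed/Fri  1820: Thu/Sun  1821: Sat/Mon  1822: Sun/Tue  1823: Mon/Wed  1824: Tue/Fri  1825: Thu/Sat  1826: Fri/Sun  1827: Sat/Mon  1828: Sun/Wed  1829: Tue/Thu ✓  1830: Wed/Fri
Both conditions hold in: 1789, 1795, 1801, 1807, 1818, 1829 — 6.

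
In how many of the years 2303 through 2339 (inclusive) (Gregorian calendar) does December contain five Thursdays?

17

December has 31 days; it has five Thursdays when Thursday falls among the first (month-length − 28) days — i.e. when December 1 is one of Thursday/Wednesday/Tuesday.
December 1 by year: 2303:Tue✓ 2304:Thu✓ 2305:Fri 2306:Sat 2307:Sun 2308:Tue✓ 2309:Wed✓ 2310:Thu✓ 2311:Fri 2312:Sun 2313:Mon 2314:Tue✓ 2315:Wed✓ 2316:Fri 2317:Sat …(7 more)… 2325:Tue✓ 2326:Wed✓ 2327:Thu✓ 2328:Sat 2329:Sun 2330:Mon 2331:Tue✓ 2332:Thu✓ 2333:Fri 2334:Sat 2335:Sun 2336:Tue✓ 2337:Wed✓ 2338:Thu✓ 2339:Fri
Years with five Thursdays: 2303, 2304, 2308, 2309, 2310, 2314, 2315, 2320, 2321, 2325, 2326, 2327, 2331, 2332, 2336, 2337, 2338 → 17.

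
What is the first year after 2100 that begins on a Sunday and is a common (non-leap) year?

Jan 1 advances by 2 weekdays after a leap year and by 1 after a common year.
2100: Jan 1 is Friday.
2101: Saturday
2102: Sunday
2102 begins on a Sunday and is a common year.

2102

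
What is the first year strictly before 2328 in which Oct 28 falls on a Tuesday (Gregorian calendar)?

From one year to the next, a fixed date's weekday advances by 1, or by 2 when a Feb 29 lies between the two dates.
2328: October 28 is Sunday.
2327: Friday (−2)
2326: Thursday (−1)
2325: Wednesday (−1)
2324: Tuesday (−1)
Oct 28 falls on a Tuesday in 2324.

2324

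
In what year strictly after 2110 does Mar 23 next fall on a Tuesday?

From one year to the next, a fixed date's weekday advances by 1, or by 2 when a Feb 29 lies between the two dates.
2110: March 23 is Sunday.
2111: Monday (+1)
2112: Wednesday (+2)
2113: Thursday (+1)
2114: Friday (+1)
2115: Saturday (+1)
2116: Monday (+2)
2117: Tuesday (+1)
Mar 23 falls on a Tuesday in 2117.

2117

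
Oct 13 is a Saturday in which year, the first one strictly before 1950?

From one year to the next, a fixed date's weekday advances by 1, or by 2 when a Feb 29 lies between the two dates.
1950: October 13 is Friday.
1949: Thursday (−1)
1948: Wednesday (−1)
1947: Monday (−2)
1946: Sunday (−1)
1945: Saturday (−1)
Oct 13 falls on a Saturday in 1945.

1945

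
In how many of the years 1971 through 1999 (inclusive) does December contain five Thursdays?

December has 31 days; it has five Thursdays when Thursday falls among the first (month-length − 28) days — i.e. when December 1 is one of Thursday/Wednesday/Tuesday.
December 1 by year: 1971:Wed✓ 1972:Fri 1973:Sat 1974:Sun 1975:Mon 1976:Wed✓ 1977:Thu✓ 1978:Fri 1979:Sat 1980:Mon 1981:Tue✓ 1982:Wed✓ 1983:Thu✓ 1984:Sat 1985:Sun 1986:Mon 1987:Tue✓ 1988:Thu✓ 1989:Fri 1990:Sat 1991:Sun 1992:Tue✓ 1993:Wed✓ 1994:Thu✓ 1995:Fri 1996:Sun 1997:Mon 1998:Tue✓ 1999:Wed✓
Years with five Thursdays: 1971, 1976, 1977, 1981, 1982, 1983, 1987, 1988, 1992, 1993, 1994, 1998, 1999 → 13.

13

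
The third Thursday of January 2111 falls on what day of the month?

15

January 1, 2111 is a Thursday, so the first Thursday is the 1st.
The third Thursday is 1 + 14 = 15.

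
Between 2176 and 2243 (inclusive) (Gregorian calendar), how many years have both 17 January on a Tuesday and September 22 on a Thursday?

0

Check each year's weekday for 17 January and September 22:
  2176: Wed/Sun  2177: Fri/Mon  2178: Sat/Tue  2179: Sun/Wed  2180: Mon/Fri  2181: Wed/Sat  2182: Thu/Sun  2183: Fri/Mon  2184: Sat/Wed  2185: Mon/Thu  2186: Tue/Fri  2187: Wed/Sat  2188: Thu/Mon  2189: Sat/Tue  …(40 more)…  2230: Sun/Wed  2231: Mon/Thu  2232: Tue/Sat  2233: Thu/Sun  2234: Fri/Mon  2235: Sat/Tue  2236: Sun/Thu  2237: Tue/Fri  2238: Wed/Sat  2239: Thu/Sun  2240: Fri/Tue  2241: Sun/Wed  2242: Mon/Thu  2243: Tue/Fri
Both conditions hold in: no year — 0.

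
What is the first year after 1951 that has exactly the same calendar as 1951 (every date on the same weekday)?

Two years share a calendar iff Jan 1 falls on the same weekday and both are leap or both are common. 1951: Jan 1 is Monday, common year.
1952: Jan 1 Tuesday, leap
1953: Jan 1 Thursday, common
1954: Jan 1 Friday, common
1955: Jan 1 Saturday, common
1956: Jan 1 Sunday, leap
1957: Jan 1 Tuesday, common
1958: Jan 1 Wednesday, common
1959: Jan 1 Thursday, common
1960: Jan 1 Friday, leap
1961: Jan 1 Sunday, common
1962: Jan 1 Monday, common
1962 matches on both conditions.

1962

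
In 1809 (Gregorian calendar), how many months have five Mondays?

A month of length L has five Mondays iff its first Monday is on day ≤ L−28 (so day 1–3 in a 31-day month, 1–2 in a 30-day month, day 1 in a leap February).
Checking each month of 1809: Jan starts Sun (31d) ✓; Feb starts Wed (28d); Mar starts Wed (31d); Apr starts Sat (30d); May starts Mon (31d) ✓; Jun starts Thu (30d); Jul starts Sat (31d) ✓; Aug starts Tue (31d); Sep starts Fri (30d); Oct starts Sun (31d) ✓; Nov starts Wed (30d); Dec starts Fri (31d).
Five-Monday months: January, May, July, October → 4.

4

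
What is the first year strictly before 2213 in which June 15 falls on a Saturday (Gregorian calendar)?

From one year to the next, a fixed date's weekday advances by 1, or by 2 when a Feb 29 lies between the two dates.
2213: June 15 is Tuesday.
2212: Monday (−1)
2211: Saturday (−2)
June 15 falls on a Saturday in 2211.

2211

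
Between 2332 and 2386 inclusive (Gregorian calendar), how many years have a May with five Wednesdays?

24

May has 31 days; it has five Wednesdays when Wednesday falls among the first (month-length − 28) days — i.e. when May 1 is one of Wednesday/Tuesday/Monday.
May 1 by year: 2332:Sun 2333:Mon✓ 2334:Tue✓ 2335:Wed✓ 2336:Fri 2337:Sat 2338:Sun 2339:Mon✓ 2340:Wed✓ 2341:Thu 2342:Fri 2343:Sat 2344:Mon✓ 2345:Tue✓ 2346:Wed✓ …(25 more)… 2372:Mon✓ 2373:Tue✓ 2374:Wed✓ 2375:Thu 2376:Sat 2377:Sun 2378:Mon✓ 2379:Tue✓ 2380:Thu 2381:Fri 2382:Sat 2383:Sun 2384:Tue✓ 2385:Wed✓ 2386:Thu
Years with five Wednesdays: 2333, 2334, 2335, 2339, 2340, 2344, 2345, 2346, 2350, 2351, 2356, 2357, 2361, 2362, 2363, 2367, 2368, 2372, 2373, 2374, 2378, 2379, 2384, 2385 → 24.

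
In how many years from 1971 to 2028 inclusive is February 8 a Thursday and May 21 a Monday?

6

Check each year's weekday for February 8 and May 21:
  1971: Mon/Fri  1972: Tue/Sun  1973: Thu/Mon ✓  1974: Fri/Tue  1975: Sat/Wed  1976: Sun/Fri  1977: Tue/Sat  1978: Wed/Sun  1979: Thu/Mon ✓  1980: Fri/Wed  1981: Sun/Thu  1982: Mon/Fri  1983: Tue/Sat  1984: Wed/Mon  …(30 more)…  2015: Sun/Thu  2016: Mon/Sat  2017: Wed/Sun  2018: Thu/Mon ✓  2019: Fri/Tue  2020: Sat/Thu  2021: Mon/Fri  2022: Tue/Sat  2023: Wed/Sun  2024: Thu/Tue  2025: Sat/Wed  2026: Sun/Thu  2027: Mon/Fri  2028: Tue/Sun
Both conditions hold in: 1973, 1979, 1990, 2001, 2007, 2018 — 6.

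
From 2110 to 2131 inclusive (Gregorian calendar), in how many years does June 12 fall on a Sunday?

Track June 12's weekday year by year (advancing +1, or +2 across a Feb 29):
  2110: Thu  2111: Fri (+1)  2112: Sun (+2) ✓  2113: Mon (+1)  2114: Tue (+1)
  2115: Wed (+1)  2116: Fri (+2)  2117: Sat (+1)  2118: Sun (+1) ✓  2119: Mon (+1)
  2120: Wed (+2)  2121: Thu (+1)  2122: Fri (+1)  2123: Sat (+1)  2124: Mon (+2)
  2125: Tue (+1)  2126: Wed (+1)  2127: Thu (+1)  2128: Sat (+2)  2129: Sun (+1) ✓
  2130: Mon (+1)  2131: Tue (+1)
Sunday years: 2112, 2118, 2129 — 3 in total.

3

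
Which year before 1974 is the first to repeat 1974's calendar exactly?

1963

Two years share a calendar iff Jan 1 falls on the same weekday and both are leap or both are common. 1974: Jan 1 is Tuesday, common year.
1973: Jan 1 Monday, common
1972: Jan 1 Saturday, leap
1971: Jan 1 Friday, common
1970: Jan 1 Thursday, common
1969: Jan 1 Wednesday, common
1968: Jan 1 Monday, leap
1967: Jan 1 Sunday, common
1966: Jan 1 Saturday, common
1965: Jan 1 Friday, common
1964: Jan 1 Wednesday, leap
1963: Jan 1 Tuesday, common
1963 matches on both conditions.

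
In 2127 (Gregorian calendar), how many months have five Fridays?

4

A month of length L has five Fridays iff its first Friday is on day ≤ L−28 (so day 1–3 in a 31-day month, 1–2 in a 30-day month, day 1 in a leap February).
Checking each month of 2127: Jan starts Wed (31d) ✓; Feb starts Sat (28d); Mar starts Sat (31d); Apr starts Tue (30d); May starts Thu (31d) ✓; Jun starts Sun (30d); Jul starts Tue (31d); Aug starts Fri (31d) ✓; Sep starts Mon (30d); Oct starts Wed (31d) ✓; Nov starts Sat (30d); Dec starts Mon (31d).
Five-Friday months: January, May, August, October → 4.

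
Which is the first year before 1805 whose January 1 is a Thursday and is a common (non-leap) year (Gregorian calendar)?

1801

Jan 1 advances by 2 weekdays after a leap year and by 1 after a common year.
1805: Jan 1 is Tuesday.
1804: Sunday (leap)
1803: Saturday
1802: Friday
1801: Thursday
1801 begins on a Thursday and is a common year.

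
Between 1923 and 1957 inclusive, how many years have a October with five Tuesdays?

October has 31 days; it has five Tuesdays when Tuesday falls among the first (month-length − 28) days — i.e. when October 1 is one of Tuesday/Monday/Sunday.
October 1 by year: 1923:Mon✓ 1924:Wed 1925:Thu 1926:Fri 1927:Sat 1928:Mon✓ 1929:Tue✓ 1930:Wed 1931:Thu 1932:Sat 1933:Sun✓ 1934:Mon✓ 1935:Tue✓ 1936:Thu 1937:Fri …(5 more)… 1943:Fri 1944:Sun✓ 1945:Mon✓ 1946:Tue✓ 1947:Wed 1948:Fri 1949:Sat 1950:Sun✓ 1951:Mon✓ 1952:Wed 1953:Thu 1954:Fri 1955:Sat 1956:Mon✓ 1957:Tue✓
Years with five Tuesdays: 1923, 1928, 1929, 1933, 1934, 1935, 1939, 1940, 1944, 1945, 1946, 1950, 1951, 1956, 1957 → 15.

15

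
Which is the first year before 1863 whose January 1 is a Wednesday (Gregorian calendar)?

1862

Jan 1 advances by 2 weekdays after a leap year and by 1 after a common year.
1863: Jan 1 is Thursday.
1862: Wednesday
1862 begins on a Wednesday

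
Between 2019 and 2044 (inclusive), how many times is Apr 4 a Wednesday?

Track Apr 4's weekday year by year (advancing +1, or +2 across a Feb 29):
  2019: Thu  2020: Sat (+2)  2021: Sun (+1)  2022: Mon (+1)  2023: Tue (+1)
  2024: Thu (+2)  2025: Fri (+1)  2026: Sat (+1)  2027: Sun (+1)  2028: Tue (+2)
  2029: Wed (+1) ✓  2030: Thu (+1)  2031: Fri (+1)  2032: Sun (+2)  2033: Mon (+1)
  2034: Tue (+1)  2035: Wed (+1) ✓  2036: Fri (+2)  2037: Sat (+1)  2038: Sun (+1)
  2039: Mon (+1)  2040: Wed (+2) ✓  2041: Thu (+1)  2042: Fri (+1)  2043: Sat (+1)
  2044: Mon (+2)
Wednesday years: 2029, 2035, 2040 — 3 in total.

3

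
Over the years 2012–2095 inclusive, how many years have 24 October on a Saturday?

Track 24 October's weekday year by year (advancing +1, or +2 across a Feb 29):
  2012: Wed  2013: Thu (+1)  2014: Fri (+1)  2015: Sat (+1) ✓  2016: Mon (+2)
  2017: Tue (+1)  2018: Wed (+1)  2019: Thu (+1)  2020: Sat (+2) ✓  2021: Sun (+1)
  2022: Mon (+1)  2023: Tue (+1)  2024: Thu (+2)  2025: Fri (+1)  … (56 more years) …
  2082: Sat (+1) ✓  2083: Sun (+1)  2084: Tue (+2)  2085: Wed (+1)  2086: Thu (+1)
  2087: Fri (+1)  2088: Sun (+2)  2089: Mon (+1)  2090: Tue (+1)  2091: Wed (+1)
  2092: Fri (+2)  2093: Sat (+1) ✓  2094: Sun (+1)  2095: Mon (+1)
Saturday years: 2015, 2020, 2026, 2037, 2043, 2048, 2054, 2065, 2071, 2076, 2082, 2093 — 12 in total.

12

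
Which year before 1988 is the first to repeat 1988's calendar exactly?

Two years share a calendar iff Jan 1 falls on the same weekday and both are leap or both are common. 1988: Jan 1 is Friday, leap year.
1987: Jan 1 Thursday, common
1986: Jan 1 Wednesday, common
1985: Jan 1 Tuesday, common
1984: Jan 1 Sunday, leap
1983: Jan 1 Saturday, common
1982: Jan 1 Friday, common
1981: Jan 1 Thursday, common
1980: Jan 1 Tuesday, leap
1979: Jan 1 Monday, common
1978: Jan 1 Sunday, common
1977: Jan 1 Saturday, common
1976: Jan 1 Thursday, leap
1975: Jan 1 Wednesday, common
1974: Jan 1 Tuesday, common
1973: Jan 1 Monday, common
1972: Jan 1 Saturday, leap
1971: Jan 1 Friday, common
1970: Jan 1 Thursday, common
1969: Jan 1 Wednesday, common
1968: Jan 1 Monday, leap
1967: Jan 1 Sunday, common
1966: Jan 1 Saturday, common
1965: Jan 1 Friday, common
1964: Jan 1 Wednesday, leap
1963: Jan 1 Tuesday, common
1962: Jan 1 Monday, common
1961: Jan 1 Sunday, common
1960: Jan 1 Friday, leap
1960 matches on both conditions.

1960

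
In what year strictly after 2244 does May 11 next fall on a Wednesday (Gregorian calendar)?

2253

From one year to the next, a fixed date's weekday advances by 1, or by 2 when a Feb 29 lies between the two dates.
2244: May 11 is Saturday.
2245: Sunday (+1)
2246: Monday (+1)
2247: Tuesday (+1)
2248: Thursday (+2)
2249: Friday (+1)
2250: Saturday (+1)
2251: Sunday (+1)
2252: Tuesday (+2)
2253: Wednesday (+1)
May 11 falls on a Wednesday in 2253.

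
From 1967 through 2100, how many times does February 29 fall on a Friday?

Leap years in 1967–2100: 33 of them.
Feb 29 weekday advances by 5 (mod 7) from one leap year to the next four years later (or differs when a century non-leap intervenes).
Leap-day weekdays: 1968:Thu 1972:Tue 1976:Sun 1980:Fri✓ 1984:Wed 1988:Mon 1992:Sat 1996:Thu 2000:Tue 2004:Sun 2008:Fri✓ 2012:Wed 2016:Mon …(7 more)… 2048:Sat 2052:Thu 2056:Tue 2060:Sun 2064:Fri✓ 2068:Wed 2072:Mon 2076:Sat 2080:Thu 2084:Tue 2088:Sun 2092:Fri✓ 2096:Wed
Friday: 1980, 2008, 2036, 2064, 2092 → 5.

5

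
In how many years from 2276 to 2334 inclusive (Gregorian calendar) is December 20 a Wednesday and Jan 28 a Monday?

Check each year's weekday for December 20 and Jan 28:
  2276: Wed/Fri  2277: Thu/Sun  2278: Fri/Mon  2279: Sat/Tue  2280: Mon/Wed  2281: Tue/Fri  2282: Wed/Sat  2283: Thu/Sun  2284: Sat/Mon  2285: Sun/Wed  2286: Mon/Thu  2287: Tue/Fri  2288: Thu/Sat  2289: Fri/Mon  …(31 more)…  2321: Tue/Fri  2322: Wed/Sat  2323: Thu/Sun  2324: Sat/Mon  2325: Sun/Wed  2326: Mon/Thu  2327: Tue/Fri  2328: Thu/Sat  2329: Fri/Mon  2330: Sat/Tue  2331: Sun/Wed  2332: Tue/Thu  2333: Wed/Sat  2334: Thu/Sun
Both conditions hold in: no year — 0.

0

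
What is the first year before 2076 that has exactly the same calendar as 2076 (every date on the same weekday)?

Two years share a calendar iff Jan 1 falls on the same weekday and both are leap or both are common. 2076: Jan 1 is Wednesday, leap year.
2075: Jan 1 Tuesday, common
2074: Jan 1 Monday, common
2073: Jan 1 Sunday, common
2072: Jan 1 Friday, leap
2071: Jan 1 Thursday, common
2070: Jan 1 Wednesday, common
2069: Jan 1 Tuesday, common
2068: Jan 1 Sunday, leap
2067: Jan 1 Saturday, common
2066: Jan 1 Friday, common
2065: Jan 1 Thursday, common
2064: Jan 1 Tuesday, leap
2063: Jan 1 Monday, common
2062: Jan 1 Sunday, common
2061: Jan 1 Saturday, common
2060: Jan 1 Thursday, leap
2059: Jan 1 Wednesday, common
2058: Jan 1 Tuesday, common
2057: Jan 1 Monday, common
2056: Jan 1 Saturday, leap
2055: Jan 1 Friday, common
2054: Jan 1 Thursday, common
2053: Jan 1 Wednesday, common
2052: Jan 1 Monday, leap
2051: Jan 1 Sunday, common
2050: Jan 1 Saturday, common
2049: Jan 1 Friday, common
2048: Jan 1 Wednesday, leap
2048 matches on both conditions.

2048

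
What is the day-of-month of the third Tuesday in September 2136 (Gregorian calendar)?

18

September 1, 2136 is a Saturday, so the first Tuesday is the 4th.
The third Tuesday is 4 + 14 = 18.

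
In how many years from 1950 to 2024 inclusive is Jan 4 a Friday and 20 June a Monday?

Check each year's weekday for Jan 4 and 20 June:
  1950: Wed/Tue  1951: Thu/Wed  1952: Fri/Fri  1953: Sun/Sat  1954: Mon/Sun  1955: Tue/Mon  1956: Wed/Wed  1957: Fri/Thu  1958: Sat/Fri  1959: Sun/Sat  1960: Mon/Mon  1961: Wed/Tue  1962: Thu/Wed  1963: Fri/Thu  …(47 more)…  2011: Tue/Mon  2012: Wed/Wed  2013: Fri/Thu  2014: Sat/Fri  2015: Sun/Sat  2016: Mon/Mon  2017: Wed/Tue  2018: Thu/Wed  2019: Fri/Thu  2020: Sat/Sat  2021: Mon/Sun  2022: Tue/Mon  2023: Wed/Tue  2024: Thu/Thu
Both conditions hold in: no year — 0.

0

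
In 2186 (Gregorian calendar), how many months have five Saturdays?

A month of length L has five Saturdays iff its first Saturday is on day ≤ L−28 (so day 1–3 in a 31-day month, 1–2 in a 30-day month, day 1 in a leap February).
Checking each month of 2186: Jan starts Sun (31d); Feb starts Wed (28d); Mar starts Wed (31d); Apr starts Sat (30d) ✓; May starts Mon (31d); Jun starts Thu (30d); Jul starts Sat (31d) ✓; Aug starts Tue (31d); Sep starts Fri (30d) ✓; Oct starts Sun (31d); Nov starts Wed (30d); Dec starts Fri (31d) ✓.
Five-Saturday months: April, July, September, December → 4.

4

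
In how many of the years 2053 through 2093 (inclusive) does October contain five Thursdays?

October has 31 days; it has five Thursdays when Thursday falls among the first (month-length − 28) days — i.e. when October 1 is one of Thursday/Wednesday/Tuesday.
October 1 by year: 2053:Wed✓ 2054:Thu✓ 2055:Fri 2056:Sun 2057:Mon 2058:Tue✓ 2059:Wed✓ 2060:Fri 2061:Sat 2062:Sun 2063:Mon 2064:Wed✓ 2065:Thu✓ 2066:Fri 2067:Sat …(11 more)… 2079:Sun 2080:Tue✓ 2081:Wed✓ 2082:Thu✓ 2083:Fri 2084:Sun 2085:Mon 2086:Tue✓ 2087:Wed✓ 2088:Fri 2089:Sat 2090:Sun 2091:Mon 2092:Wed✓ 2093:Thu✓
Years with five Thursdays: 2053, 2054, 2058, 2059, 2064, 2065, 2069, 2070, 2071, 2075, 2076, 2080, 2081, 2082, 2086, 2087, 2092, 2093 → 18.

18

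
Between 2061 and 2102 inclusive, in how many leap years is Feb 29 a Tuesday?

1

Leap years in 2061–2102: 9 of them.
Feb 29 weekday advances by 5 (mod 7) from one leap year to the next four years later (or differs when a century non-leap intervenes).
Leap-day weekdays: 2064:Fri 2068:Wed 2072:Mon 2076:Sat 2080:Thu 2084:Tue✓ 2088:Sun 2092:Fri 2096:Wed
Tuesday: 2084 → 1.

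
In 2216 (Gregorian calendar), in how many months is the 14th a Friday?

1

Check the 14th of each month of 2216: Jan 14: Sun, Feb 14: Wed, Mar 14: Thu, Apr 14: Sun, May 14: Tue, Jun 14: Fri, Jul 14: Sun, Aug 14: Wed, Sep 14: Sat, Oct 14: Mon, Nov 14: Thu, Dec 14: Sat.
Friday occurs in June — 1 month.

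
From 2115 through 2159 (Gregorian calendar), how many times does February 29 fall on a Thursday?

Leap years in 2115–2159: 11 of them.
Feb 29 weekday advances by 5 (mod 7) from one leap year to the next four years later (or differs when a century non-leap intervenes).
Leap-day weekdays: 2116:Sat 2120:Thu✓ 2124:Tue 2128:Sun 2132:Fri 2136:Wed 2140:Mon 2144:Sat 2148:Thu✓ 2152:Tue 2156:Sun
Thursday: 2120, 2148 → 2.

2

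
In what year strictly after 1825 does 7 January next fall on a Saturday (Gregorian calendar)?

1826

From one year to the next, a fixed date's weekday advances by 1, or by 2 when a Feb 29 lies between the two dates.
1825: January 7 is Friday.
1826: Saturday (+1)
7 January falls on a Saturday in 1826.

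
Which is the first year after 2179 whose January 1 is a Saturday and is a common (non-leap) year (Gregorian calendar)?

Jan 1 advances by 2 weekdays after a leap year and by 1 after a common year.
2179: Jan 1 is Friday.
2180: Saturday (leap)
2181: Monday
2182: Tuesday
2183: Wednesday
2184: Thursday (leap)
2185: Saturday
2185 begins on a Saturday and is a common year.

2185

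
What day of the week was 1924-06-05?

January 1, 1924 is a Tuesday.
June 5 is day 157 of the year, i.e. 156 days after Jan 1.
156 mod 7 = 2, so advance 2 weekdays from Tuesday: Thursday.

Thursday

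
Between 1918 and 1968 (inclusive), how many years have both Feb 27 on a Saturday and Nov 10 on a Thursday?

Check each year's weekday for Feb 27 and Nov 10:
  1918: Wed/Sun  1919: Thu/Mon  1920: Fri/Wed  1921: Sun/Thu  1922: Mon/Fri  1923: Tue/Sat  1924: Wed/Mon  1925: Fri/Tue  1926: Sat/Wed  1927: Sun/Thu  1928: Mon/Sat  1929: Wed/Sun  1930: Thu/Mon  1931: Fri/Tue  …(23 more)…  1955: Sun/Thu  1956: Mon/Sat  1957: Wed/Sun  1958: Thu/Mon  1959: Fri/Tue  1960: Sat/Thu ✓  1961: Mon/Fri  1962: Tue/Sat  1963: Wed/Sun  1964: Thu/Tue  1965: Sat/Wed  1966: Sun/Thu  1967: Mon/Fri  1968: Tue/Sun
Both conditions hold in: 1932, 1960 — 2.

2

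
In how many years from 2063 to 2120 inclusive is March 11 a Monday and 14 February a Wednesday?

2

Check each year's weekday for March 11 and 14 February:
  2063: Sun/Wed  2064: Tue/Thu  2065: Wed/Sat  2066: Thu/Sun  2067: Fri/Mon  2068: Sun/Tue  2069: Mon/Thu  2070: Tue/Fri  2071: Wed/Sat  2072: Fri/Sun  2073: Sat/Tue  2074: Sun/Wed  2075: Mon/Thu  2076: Wed/Fri  …(30 more)…  2107: Fri/Mon  2108: Sun/Tue  2109: Mon/Thu  2110: Tue/Fri  2111: Wed/Sat  2112: Fri/Sun  2113: Sat/Tue  2114: Sun/Wed  2115: Mon/Thu  2116: Wed/Fri  2117: Thu/Sun  2118: Fri/Mon  2119: Sat/Tue  2120: Mon/Wed ✓
Both conditions hold in: 2080, 2120 — 2.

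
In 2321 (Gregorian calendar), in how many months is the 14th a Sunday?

1

Check the 14th of each month of 2321: Jan 14: Fri, Feb 14: Mon, Mar 14: Mon, Apr 14: Thu, May 14: Sat, Jun 14: Tue, Jul 14: Thu, Aug 14: Sun, Sep 14: Wed, Oct 14: Fri, Nov 14: Mon, Dec 14: Wed.
Sunday occurs in August — 1 month.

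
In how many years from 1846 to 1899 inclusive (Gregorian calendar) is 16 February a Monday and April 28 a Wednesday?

2

Check each year's weekday for 16 February and April 28:
  1846: Mon/Tue  1847: Tue/Wed  1848: Wed/Fri  1849: Fri/Sat  1850: Sat/Sun  1851: Sun/Mon  1852: Mon/Wed ✓  1853: Wed/Thu  1854: Thu/Fri  1855: Fri/Sat  1856: Sat/Mon  1857: Mon/Tue  1858: Tue/Wed  1859: Wed/Thu  …(26 more)…  1886: Tue/Wed  1887: Wed/Thu  1888: Thu/Sat  1889: Sat/Sun  1890: Sun/Mon  1891: Mon/Tue  1892: Tue/Thu  1893: Thu/Fri  1894: Fri/Sat  1895: Sat/Sun  1896: Sun/Tue  1897: Tue/Wed  1898: Wed/Thu  1899: Thu/Fri
Both conditions hold in: 1852, 1880 — 2.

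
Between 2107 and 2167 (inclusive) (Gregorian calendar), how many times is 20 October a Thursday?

Track 20 October's weekday year by year (advancing +1, or +2 across a Feb 29):
  2107: Thu ✓  2108: Sat (+2)  2109: Sun (+1)  2110: Mon (+1)  2111: Tue (+1)
  2112: Thu (+2) ✓  2113: Fri (+1)  2114: Sat (+1)  2115: Sun (+1)  2116: Tue (+2)
  2117: Wed (+1)  2118: Thu (+1) ✓  2119: Fri (+1)  2120: Sun (+2)  … (33 more years) …
  2154: Sun (+1)  2155: Mon (+1)  2156: Wed (+2)  2157: Thu (+1) ✓  2158: Fri (+1)
  2159: Sat (+1)  2160: Mon (+2)  2161: Tue (+1)  2162: Wed (+1)  2163: Thu (+1) ✓
  2164: Sat (+2)  2165: Sun (+1)  2166: Mon (+1)  2167: Tue (+1)
Thursday years: 2107, 2112, 2118, 2129, 2135, 2140, 2146, 2157, 2163 — 9 in total.

9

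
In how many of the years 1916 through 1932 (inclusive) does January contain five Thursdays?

8

January has 31 days; it has five Thursdays when Thursday falls among the first (month-length − 28) days — i.e. when January 1 is one of Thursday/Wednesday/Tuesday.
January 1 by year: 1916:Sat 1917:Mon 1918:Tue✓ 1919:Wed✓ 1920:Thu✓ 1921:Sat 1922:Sun 1923:Mon 1924:Tue✓ 1925:Thu✓ 1926:Fri 1927:Sat 1928:Sun 1929:Tue✓ 1930:Wed✓ 1931:Thu✓ 1932:Fri
Years with five Thursdays: 1918, 1919, 1920, 1924, 1925, 1929, 1930, 1931 → 8.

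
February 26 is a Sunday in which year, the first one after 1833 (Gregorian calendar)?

From one year to the next, a fixed date's weekday advances by 1, or by 2 when a Feb 29 lies between the two dates.
1833: February 26 is Tuesday.
1834: Wednesday (+1)
1835: Thursday (+1)
1836: Friday (+1)
1837: Sunday (+2)
February 26 falls on a Sunday in 1837.

1837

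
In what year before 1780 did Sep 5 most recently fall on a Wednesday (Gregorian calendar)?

1770

From one year to the next, a fixed date's weekday advances by 1, or by 2 when a Feb 29 lies between the two dates.
1780: September 5 is Tuesday.
1779: Sunday (−2)
1778: Saturday (−1)
1777: Friday (−1)
1776: Thursday (−1)
1775: Tuesday (−2)
1774: Monday (−1)
1773: Sunday (−1)
1772: Saturday (−1)
1771: Thursday (−2)
1770: Wednesday (−1)
Sep 5 falls on a Wednesday in 1770.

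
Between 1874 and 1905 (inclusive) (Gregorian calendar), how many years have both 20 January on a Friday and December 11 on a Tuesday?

1

Check each year's weekday for 20 January and December 11:
  1874: Tue/Fri  1875: Wed/Sat  1876: Thu/Mon  1877: Sat/Tue  1878: Sun/Wed  1879: Mon/Thu  1880: Tue/Sat  1881: Thu/Sun  1882: Fri/Mon  1883: Sat/Tue  1884: Sun/Thu  1885: Tue/Fri  1886: Wed/Sat  1887: Thu/Sun  …(4 more)…  1892: Wed/Sun  1893: Fri/Mon  1894: Sat/Tue  1895: Sun/Wed  1896: Mon/Fri  1897: Wed/Sat  1898: Thu/Sun  1899: Fri/Mon  1900: Sat/Tue  1901: Sun/Wed  1902: Mon/Thu  1903: Tue/Fri  1904: Wed/Sun  1905: Fri/Mon
Both conditions hold in: 1888 — 1.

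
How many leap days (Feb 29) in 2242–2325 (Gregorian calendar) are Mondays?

Leap years in 2242–2325: 20 of them.
Feb 29 weekday advances by 5 (mod 7) from one leap year to the next four years later (or differs when a century non-leap intervenes).
Leap-day weekdays: 2244:Thu 2248:Tue 2252:Sun 2256:Fri 2260:Wed 2264:Mon✓ 2268:Sat 2272:Thu 2276:Tue 2280:Sun 2284:Fri 2288:Wed 2292:Mon✓ 2296:Sat 2304:Mon✓ 2308:Sat 2312:Thu 2316:Tue 2320:Sun 2324:Fri
Monday: 2264, 2292, 2304 → 3.

3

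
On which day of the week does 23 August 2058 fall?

January 1, 2058 is a Tuesday.
August 23 is day 235 of the year, i.e. 234 days after Jan 1.
234 mod 7 = 3, so advance 3 weekdays from Tuesday: Friday.

Friday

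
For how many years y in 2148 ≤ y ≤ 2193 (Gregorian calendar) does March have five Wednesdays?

March has 31 days; it has five Wednesdays when Wednesday falls among the first (month-length − 28) days — i.e. when March 1 is one of Wednesday/Tuesday/Monday.
March 1 by year: 2148:Fri 2149:Sat 2150:Sun 2151:Mon✓ 2152:Wed✓ 2153:Thu 2154:Fri 2155:Sat 2156:Mon✓ 2157:Tue✓ 2158:Wed✓ 2159:Thu 2160:Sat 2161:Sun 2162:Mon✓ …(16 more)… 2179:Mon✓ 2180:Wed✓ 2181:Thu 2182:Fri 2183:Sat 2184:Mon✓ 2185:Tue✓ 2186:Wed✓ 2187:Thu 2188:Sat 2189:Sun 2190:Mon✓ 2191:Tue✓ 2192:Thu 2193:Fri
Years with five Wednesdays: 2151, 2152, 2156, 2157, 2158, 2162, 2163, 2168, 2169, 2173, 2174, 2175, 2179, 2180, 2184, 2185, 2186, 2190, 2191 → 19.

19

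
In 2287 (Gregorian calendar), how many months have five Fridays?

4

A month of length L has five Fridays iff its first Friday is on day ≤ L−28 (so day 1–3 in a 31-day month, 1–2 in a 30-day month, day 1 in a leap February).
Checking each month of 2287: Jan starts Sat (31d); Feb starts Tue (28d); Mar starts Tue (31d); Apr starts Fri (30d) ✓; May starts Sun (31d); Jun starts Wed (30d); Jul starts Fri (31d) ✓; Aug starts Mon (31d); Sep starts Thu (30d) ✓; Oct starts Sat (31d); Nov starts Tue (30d); Dec starts Thu (31d) ✓.
Five-Friday months: April, July, September, December → 4.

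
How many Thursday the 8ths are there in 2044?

Check the 8th of each month of 2044: Jan 8: Fri, Feb 8: Mon, Mar 8: Tue, Apr 8: Fri, May 8: Sun, Jun 8: Wed, Jul 8: Fri, Aug 8: Mon, Sep 8: Thu, Oct 8: Sat, Nov 8: Tue, Dec 8: Thu.
Thursday occurs in September, December — 2 months.

2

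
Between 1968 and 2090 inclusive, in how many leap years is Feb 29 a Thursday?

5

Leap years in 1968–2090: 31 of them.
Feb 29 weekday advances by 5 (mod 7) from one leap year to the next four years later (or differs when a century non-leap intervenes).
Leap-day weekdays: 1968:Thu✓ 1972:Tue 1976:Sun 1980:Fri 1984:Wed 1988:Mon 1992:Sat 1996:Thu✓ 2000:Tue 2004:Sun 2008:Fri 2012:Wed 2016:Mon …(5 more)… 2040:Wed 2044:Mon 2048:Sat 2052:Thu✓ 2056:Tue 2060:Sun 2064:Fri 2068:Wed 2072:Mon 2076:Sat 2080:Thu✓ 2084:Tue 2088:Sun
Thursday: 1968, 1996, 2024, 2052, 2080 → 5.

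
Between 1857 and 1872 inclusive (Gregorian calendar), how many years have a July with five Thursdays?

July has 31 days; it has five Thursdays when Thursday falls among the first (month-length − 28) days — i.e. when July 1 is one of Thursday/Wednesday/Tuesday.
July 1 by year: 1857:Wed✓ 1858:Thu✓ 1859:Fri 1860:Sun 1861:Mon 1862:Tue✓ 1863:Wed✓ 1864:Fri 1865:Sat 1866:Sun 1867:Mon 1868:Wed✓ 1869:Thu✓ 1870:Fri 1871:Sat 1872:Mon
Years with five Thursdays: 1857, 1858, 1862, 1863, 1868, 1869 → 6.

6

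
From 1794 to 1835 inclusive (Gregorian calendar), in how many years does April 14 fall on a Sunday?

6

Track April 14's weekday year by year (advancing +1, or +2 across a Feb 29):
  1794: Mon  1795: Tue (+1)  1796: Thu (+2)  1797: Fri (+1)  1798: Sat (+1)
  1799: Sun (+1) ✓  1800: Mon (+1)  1801: Tue (+1)  1802: Wed (+1)  1803: Thu (+1)
  1804: Sat (+2)  1805: Sun (+1) ✓  1806: Mon (+1)  1807: Tue (+1)  … (14 more years) …
  1822: Sun (+1) ✓  1823: Mon (+1)  1824: Wed (+2)  1825: Thu (+1)  1826: Fri (+1)
  1827: Sat (+1)  1828: Mon (+2)  1829: Tue (+1)  1830: Wed (+1)  1831: Thu (+1)
  1832: Sat (+2)  1833: Sun (+1) ✓  1834: Mon (+1)  1835: Tue (+1)
Sunday years: 1799, 1805, 1811, 1816, 1822, 1833 — 6 in total.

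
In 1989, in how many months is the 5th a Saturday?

Check the 5th of each month of 1989: Jan 5: Thu, Feb 5: Sun, Mar 5: Sun, Apr 5: Wed, May 5: Fri, Jun 5: Mon, Jul 5: Wed, Aug 5: Sat, Sep 5: Tue, Oct 5: Thu, Nov 5: Sun, Dec 5: Tue.
Saturday occurs in August — 1 month.

1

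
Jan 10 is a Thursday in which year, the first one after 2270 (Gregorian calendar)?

2278

From one year to the next, a fixed date's weekday advances by 1, or by 2 when a Feb 29 lies between the two dates.
2270: January 10 is Monday.
2271: Tuesday (+1)
2272: Wednesday (+1)
2273: Friday (+2)
2274: Saturday (+1)
2275: Sunday (+1)
2276: Monday (+1)
2277: Wednesday (+2)
2278: Thursday (+1)
Jan 10 falls on a Thursday in 2278.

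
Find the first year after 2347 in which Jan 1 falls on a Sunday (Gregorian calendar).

2350

Jan 1 advances by 2 weekdays after a leap year and by 1 after a common year.
2347: Jan 1 is Wednesday.
2348: Thursday (leap)
2349: Saturday
2350: Sunday
2350 begins on a Sunday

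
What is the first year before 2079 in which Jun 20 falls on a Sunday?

2077

From one year to the next, a fixed date's weekday advances by 1, or by 2 when a Feb 29 lies between the two dates.
2079: June 20 is Tuesday.
2078: Monday (−1)
2077: Sunday (−1)
Jun 20 falls on a Sunday in 2077.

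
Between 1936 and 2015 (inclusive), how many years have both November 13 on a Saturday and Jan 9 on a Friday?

3

Check each year's weekday for November 13 and Jan 9:
  1936: Fri/Thu  1937: Sat/Sat  1938: Sun/Sun  1939: Mon/Mon  1940: Wed/Tue  1941: Thu/Thu  1942: Fri/Fri  1943: Sat/Sat  1944: Mon/Sun  1945: Tue/Tue  1946: Wed/Wed  1947: Thu/Thu  1948: Sat/Fri ✓  1949: Sun/Sun  …(52 more)…  2002: Wed/Wed  2003: Thu/Thu  2004: Sat/Fri ✓  2005: Sun/Sun  2006: Mon/Mon  2007: Tue/Tue  2008: Thu/Wed  2009: Fri/Fri  2010: Sat/Sat  2011: Sun/Sun  2012: Tue/Mon  2013: Wed/Wed  2014: Thu/Thu  2015: Fri/Fri
Both conditions hold in: 1948, 1976, 2004 — 3.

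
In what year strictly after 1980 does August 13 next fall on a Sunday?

1989

From one year to the next, a fixed date's weekday advances by 1, or by 2 when a Feb 29 lies between the two dates.
1980: August 13 is Wednesday.
1981: Thursday (+1)
1982: Friday (+1)
1983: Saturday (+1)
1984: Monday (+2)
1985: Tuesday (+1)
1986: Wednesday (+1)
1987: Thursday (+1)
1988: Saturday (+2)
1989: Sunday (+1)
August 13 falls on a Sunday in 1989.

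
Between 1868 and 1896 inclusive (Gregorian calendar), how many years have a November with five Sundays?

9

November has 30 days; it has five Sundays when Sunday falls among the first (month-length − 28) days — i.e. when November 1 is one of Sunday/Saturday.
November 1 by year: 1868:Sun✓ 1869:Mon 1870:Tue 1871:Wed 1872:Fri 1873:Sat✓ 1874:Sun✓ 1875:Mon 1876:Wed 1877:Thu 1878:Fri 1879:Sat✓ 1880:Mon 1881:Tue 1882:Wed 1883:Thu 1884:Sat✓ 1885:Sun✓ 1886:Mon 1887:Tue 1888:Thu 1889:Fri 1890:Sat✓ 1891:Sun✓ 1892:Tue 1893:Wed 1894:Thu 1895:Fri 1896:Sun✓
Years with five Sundays: 1868, 1873, 1874, 1879, 1884, 1885, 1890, 1891, 1896 → 9.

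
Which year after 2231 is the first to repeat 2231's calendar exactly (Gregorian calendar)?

Two years share a calendar iff Jan 1 falls on the same weekday and both are leap or both are common. 2231: Jan 1 is Saturday, common year.
2232: Jan 1 Sunday, leap
2233: Jan 1 Tuesday, common
2234: Jan 1 Wednesday, common
2235: Jan 1 Thursday, common
2236: Jan 1 Friday, leap
2237: Jan 1 Sunday, common
2238: Jan 1 Monday, common
2239: Jan 1 Tuesday, common
2240: Jan 1 Wednesday, leap
2241: Jan 1 Friday, common
2242: Jan 1 Saturday, common
2242 matches on both conditions.

2242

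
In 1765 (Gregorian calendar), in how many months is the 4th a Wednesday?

2

Check the 4th of each month of 1765: Jan 4: Fri, Feb 4: Mon, Mar 4: Mon, Apr 4: Thu, May 4: Sat, Jun 4: Tue, Jul 4: Thu, Aug 4: Sun, Sep 4: Wed, Oct 4: Fri, Nov 4: Mon, Dec 4: Wed.
Wednesday occurs in September, December — 2 months.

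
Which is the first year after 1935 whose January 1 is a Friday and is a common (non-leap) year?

1937

Jan 1 advances by 2 weekdays after a leap year and by 1 after a common year.
1935: Jan 1 is Tuesday.
1936: Wednesday (leap)
1937: Friday
1937 begins on a Friday and is a common year.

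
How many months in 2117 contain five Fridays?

5

A month of length L has five Fridays iff its first Friday is on day ≤ L−28 (so day 1–3 in a 31-day month, 1–2 in a 30-day month, day 1 in a leap February).
Checking each month of 2117: Jan starts Fri (31d) ✓; Feb starts Mon (28d); Mar starts Mon (31d); Apr starts Thu (30d) ✓; May starts Sat (31d); Jun starts Tue (30d); Jul starts Thu (31d) ✓; Aug starts Sun (31d); Sep starts Wed (30d); Oct starts Fri (31d) ✓; Nov starts Mon (30d); Dec starts Wed (31d) ✓.
Five-Friday months: January, April, July, October, December → 5.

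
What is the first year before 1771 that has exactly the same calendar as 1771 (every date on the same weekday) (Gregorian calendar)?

1765

Two years share a calendar iff Jan 1 falls on the same weekday and both are leap or both are common. 1771: Jan 1 is Tuesday, common year.
1770: Jan 1 Monday, common
1769: Jan 1 Sunday, common
1768: Jan 1 Friday, leap
1767: Jan 1 Thursday, common
1766: Jan 1 Wednesday, common
1765: Jan 1 Tuesday, common
1765 matches on both conditions.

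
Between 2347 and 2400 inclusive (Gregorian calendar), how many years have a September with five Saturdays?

15

September has 30 days; it has five Saturdays when Saturday falls among the first (month-length − 28) days — i.e. when September 1 is one of Saturday/Friday.
September 1 by year: 2347:Mon 2348:Wed 2349:Thu 2350:Fri✓ 2351:Sat✓ 2352:Mon 2353:Tue 2354:Wed 2355:Thu 2356:Sat✓ 2357:Sun 2358:Mon 2359:Tue 2360:Thu 2361:Fri✓ …(24 more)… 2386:Mon 2387:Tue 2388:Thu 2389:Fri✓ 2390:Sat✓ 2391:Sun 2392:Tue 2393:Wed 2394:Thu 2395:Fri✓ 2396:Sun 2397:Mon 2398:Tue 2399:Wed 2400:Fri✓
Years with five Saturdays: 2350, 2351, 2356, 2361, 2362, 2367, 2372, 2373, 2378, 2379, 2384, 2389, 2390, 2395, 2400 → 15.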